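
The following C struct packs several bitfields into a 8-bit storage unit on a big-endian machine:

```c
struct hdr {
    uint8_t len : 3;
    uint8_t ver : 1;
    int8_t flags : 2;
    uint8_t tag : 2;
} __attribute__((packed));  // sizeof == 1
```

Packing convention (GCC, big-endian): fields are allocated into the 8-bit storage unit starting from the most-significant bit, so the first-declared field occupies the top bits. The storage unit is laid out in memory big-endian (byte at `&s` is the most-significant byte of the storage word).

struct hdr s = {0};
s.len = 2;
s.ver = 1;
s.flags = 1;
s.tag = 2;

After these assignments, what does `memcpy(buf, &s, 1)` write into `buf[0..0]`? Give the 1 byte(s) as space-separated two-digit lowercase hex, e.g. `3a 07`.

len:3 = 2 → 0x2 << 5 → word 0x40
ver:1 = 1 → 0x1 << 4 → word 0x50
flags:2 = 1 → 0x1 << 2 → word 0x54
tag:2 = 2 → 0x2 << 0 → word 0x56
word = 0x56 → big-endian bytes:
  [0]=0x56

56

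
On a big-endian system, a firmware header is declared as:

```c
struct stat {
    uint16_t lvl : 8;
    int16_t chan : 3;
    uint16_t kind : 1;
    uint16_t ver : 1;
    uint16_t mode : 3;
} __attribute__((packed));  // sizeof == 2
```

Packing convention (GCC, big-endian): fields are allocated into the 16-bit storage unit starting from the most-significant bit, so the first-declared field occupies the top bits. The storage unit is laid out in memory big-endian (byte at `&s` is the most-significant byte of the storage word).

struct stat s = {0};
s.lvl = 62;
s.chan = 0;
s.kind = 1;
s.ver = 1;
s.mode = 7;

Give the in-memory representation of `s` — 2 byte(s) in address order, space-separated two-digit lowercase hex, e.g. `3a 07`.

3e 1f

[8+:8] lvl=62 & 0xff = 0x3e; word=0x3e00
[5+:3] chan=0 & 0x7 = 0x0; word=0x3e00
[4+:1] kind=1 & 0x1 = 0x1; word=0x3e10
[3+:1] ver=1 & 0x1 = 0x1; word=0x3e18
[0+:3] mode=7 & 0x7 = 0x7; word=0x3e1f
word = 0x3e1f → big-endian bytes:
  [0]=0x3e  [1]=0x1f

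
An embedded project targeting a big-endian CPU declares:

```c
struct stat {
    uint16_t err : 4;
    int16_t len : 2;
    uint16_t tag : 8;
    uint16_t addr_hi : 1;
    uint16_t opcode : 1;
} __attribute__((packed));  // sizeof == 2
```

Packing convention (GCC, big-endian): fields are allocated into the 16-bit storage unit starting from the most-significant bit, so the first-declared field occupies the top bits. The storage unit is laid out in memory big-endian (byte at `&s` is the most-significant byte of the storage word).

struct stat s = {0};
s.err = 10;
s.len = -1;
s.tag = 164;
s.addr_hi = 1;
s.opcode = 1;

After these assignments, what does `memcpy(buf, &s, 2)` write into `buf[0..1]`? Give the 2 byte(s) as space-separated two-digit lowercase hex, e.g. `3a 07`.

ae 93

err:4 = 10 → 0xa << 12 → word 0xa000
len:2 = -1 → 0x3 << 10 → word 0xac00
tag:8 = 164 → 0xa4 << 2 → word 0xae90
addr_hi:1 = 1 → 0x1 << 1 → word 0xae92
opcode:1 = 1 → 0x1 << 0 → word 0xae93
word = 0xae93 → big-endian bytes:
  [0]=0xae  [1]=0x93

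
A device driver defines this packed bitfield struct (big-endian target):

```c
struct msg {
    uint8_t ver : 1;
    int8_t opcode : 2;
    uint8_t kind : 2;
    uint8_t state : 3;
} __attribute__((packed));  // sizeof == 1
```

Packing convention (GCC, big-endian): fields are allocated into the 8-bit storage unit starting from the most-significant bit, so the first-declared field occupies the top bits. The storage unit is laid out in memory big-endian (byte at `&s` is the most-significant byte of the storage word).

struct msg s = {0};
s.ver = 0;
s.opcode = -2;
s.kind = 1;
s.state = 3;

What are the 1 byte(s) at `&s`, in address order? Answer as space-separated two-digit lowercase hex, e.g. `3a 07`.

4b

ver:1 = 0 → 0x0 << 7 → word 0x00
opcode:2 = -2 → 0x2 << 5 → word 0x40
kind:2 = 1 → 0x1 << 3 → word 0x48
state:3 = 3 → 0x3 << 0 → word 0x4b
word = 0x4b → big-endian bytes:
  [0]=0x4b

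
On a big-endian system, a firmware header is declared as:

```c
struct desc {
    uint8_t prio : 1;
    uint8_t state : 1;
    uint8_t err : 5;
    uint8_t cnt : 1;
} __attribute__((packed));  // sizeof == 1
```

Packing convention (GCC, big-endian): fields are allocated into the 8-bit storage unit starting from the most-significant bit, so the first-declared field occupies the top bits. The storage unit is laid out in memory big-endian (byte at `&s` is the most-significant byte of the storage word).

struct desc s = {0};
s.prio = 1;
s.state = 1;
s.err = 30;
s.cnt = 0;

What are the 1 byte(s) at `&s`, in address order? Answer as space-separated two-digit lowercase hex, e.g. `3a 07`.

prio (1b) val=1 bits=0x1 at bit 7: 0x80
state (1b) val=1 bits=0x1 at bit 6: 0xc0
err (5b) val=30 bits=0x1e at bit 1: 0xfc
cnt (1b) val=0 bits=0x0 at bit 0: 0xfc
word = 0xfc → big-endian bytes:
  [0]=0xfc

fc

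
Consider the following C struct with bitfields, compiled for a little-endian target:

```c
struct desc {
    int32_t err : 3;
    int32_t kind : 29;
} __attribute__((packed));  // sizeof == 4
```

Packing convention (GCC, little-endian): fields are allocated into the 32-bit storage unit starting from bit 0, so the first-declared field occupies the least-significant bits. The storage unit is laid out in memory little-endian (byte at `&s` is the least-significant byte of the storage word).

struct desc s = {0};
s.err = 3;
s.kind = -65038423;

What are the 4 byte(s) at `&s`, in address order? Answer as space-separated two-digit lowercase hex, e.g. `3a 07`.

4b bd fc e0

[0+:3] err=3 & 0x7 = 0x3; word=0x00000003
[3+:29] kind=-65038423 & 0x1fffffff = 0x1c1f97a9; word=0xe0fcbd4b
word = 0xe0fcbd4b → little-endian bytes:
  [0]=0x4b  [1]=0xbd  [2]=0xfc  [3]=0xe0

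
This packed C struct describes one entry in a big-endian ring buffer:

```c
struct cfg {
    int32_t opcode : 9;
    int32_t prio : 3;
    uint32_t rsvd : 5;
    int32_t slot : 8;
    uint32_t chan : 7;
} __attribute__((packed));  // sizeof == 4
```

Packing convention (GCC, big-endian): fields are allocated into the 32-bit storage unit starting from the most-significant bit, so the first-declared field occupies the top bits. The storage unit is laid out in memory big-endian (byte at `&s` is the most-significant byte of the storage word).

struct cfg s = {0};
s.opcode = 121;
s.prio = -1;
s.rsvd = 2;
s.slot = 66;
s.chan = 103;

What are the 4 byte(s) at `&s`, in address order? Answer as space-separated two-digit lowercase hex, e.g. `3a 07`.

opcode (9b) val=121 bits=0x79 at bit 23: 0x3c800000
prio (3b) val=-1 bits=0x7 at bit 20: 0x3cf00000
rsvd (5b) val=2 bits=0x2 at bit 15: 0x3cf10000
slot (8b) val=66 bits=0x42 at bit 7: 0x3cf12100
chan (7b) val=103 bits=0x67 at bit 0: 0x3cf12167
word = 0x3cf12167 → big-endian bytes:
  [0]=0x3c  [1]=0xf1  [2]=0x21  [3]=0x67

3c f1 21 67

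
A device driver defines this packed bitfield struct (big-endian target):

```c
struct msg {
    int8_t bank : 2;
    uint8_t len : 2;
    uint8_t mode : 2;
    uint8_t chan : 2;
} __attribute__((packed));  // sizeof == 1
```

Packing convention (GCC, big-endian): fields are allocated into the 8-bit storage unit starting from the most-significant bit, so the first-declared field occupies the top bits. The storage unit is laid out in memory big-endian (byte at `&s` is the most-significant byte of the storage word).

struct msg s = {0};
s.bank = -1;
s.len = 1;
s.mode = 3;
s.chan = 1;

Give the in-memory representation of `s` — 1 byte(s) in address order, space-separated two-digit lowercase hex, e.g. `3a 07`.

bank:2 = -1 → 0x3 << 6 → word 0xc0
len:2 = 1 → 0x1 << 4 → word 0xd0
mode:2 = 3 → 0x3 << 2 → word 0xdc
chan:2 = 1 → 0x1 << 0 → word 0xdd
word = 0xdd → big-endian bytes:
  [0]=0xdd

dd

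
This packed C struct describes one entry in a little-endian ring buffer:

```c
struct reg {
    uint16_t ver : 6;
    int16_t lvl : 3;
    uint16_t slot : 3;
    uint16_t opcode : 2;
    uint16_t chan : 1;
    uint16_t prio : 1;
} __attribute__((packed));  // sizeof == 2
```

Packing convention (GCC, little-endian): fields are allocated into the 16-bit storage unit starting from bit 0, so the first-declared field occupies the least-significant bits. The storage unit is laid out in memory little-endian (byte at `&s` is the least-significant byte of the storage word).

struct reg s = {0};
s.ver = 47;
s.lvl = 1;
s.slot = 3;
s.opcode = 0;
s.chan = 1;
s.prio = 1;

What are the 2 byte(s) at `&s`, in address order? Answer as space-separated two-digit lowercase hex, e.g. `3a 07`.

6f c6

ver:6 = 47 → 0x2f << 0 → word 0x002f
lvl:3 = 1 → 0x1 << 6 → word 0x006f
slot:3 = 3 → 0x3 << 9 → word 0x066f
opcode:2 = 0 → 0x0 << 12 → word 0x066f
chan:1 = 1 → 0x1 << 14 → word 0x466f
prio:1 = 1 → 0x1 << 15 → word 0xc66f
word = 0xc66f → little-endian bytes:
  [0]=0x6f  [1]=0xc6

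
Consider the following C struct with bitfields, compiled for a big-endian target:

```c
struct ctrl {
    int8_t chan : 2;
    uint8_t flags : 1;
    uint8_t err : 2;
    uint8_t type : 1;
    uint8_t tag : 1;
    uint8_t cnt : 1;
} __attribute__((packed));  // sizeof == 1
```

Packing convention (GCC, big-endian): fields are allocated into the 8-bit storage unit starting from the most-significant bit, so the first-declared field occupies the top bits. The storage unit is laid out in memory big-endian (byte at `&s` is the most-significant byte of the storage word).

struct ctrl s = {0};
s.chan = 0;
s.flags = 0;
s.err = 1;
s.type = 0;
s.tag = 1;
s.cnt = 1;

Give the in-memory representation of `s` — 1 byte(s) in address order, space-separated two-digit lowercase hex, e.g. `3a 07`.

0b

chan (2b) val=0 bits=0x0 at bit 6: 0x00
flags (1b) val=0 bits=0x0 at bit 5: 0x00
err (2b) val=1 bits=0x1 at bit 3: 0x08
type (1b) val=0 bits=0x0 at bit 2: 0x08
tag (1b) val=1 bits=0x1 at bit 1: 0x0a
cnt (1b) val=1 bits=0x1 at bit 0: 0x0b
word = 0x0b → big-endian bytes:
  [0]=0x0b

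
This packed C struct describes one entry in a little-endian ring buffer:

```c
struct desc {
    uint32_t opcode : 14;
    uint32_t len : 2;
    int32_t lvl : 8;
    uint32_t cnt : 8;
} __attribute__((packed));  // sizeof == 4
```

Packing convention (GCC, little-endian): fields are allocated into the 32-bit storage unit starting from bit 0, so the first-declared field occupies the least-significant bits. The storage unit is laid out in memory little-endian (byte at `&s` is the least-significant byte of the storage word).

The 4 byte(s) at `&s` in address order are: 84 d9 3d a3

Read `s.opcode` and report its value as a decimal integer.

6532

[0]=0x84 [1]=0xd9 [2]=0x3d [3]=0xa3 (little-endian) → word 0xa33dd984
opcode:14 @ bit 0 → (0xa33dd984>>0)&0x3fff = 0x1984  ←
len:2 @ bit 14 → (0xa33dd984>>14)&0x3 = 0x3
lvl:8 @ bit 16 → (0xa33dd984>>16)&0xff = 0x3d
cnt:8 @ bit 24 → (0xa33dd984>>24)&0xff = 0xa3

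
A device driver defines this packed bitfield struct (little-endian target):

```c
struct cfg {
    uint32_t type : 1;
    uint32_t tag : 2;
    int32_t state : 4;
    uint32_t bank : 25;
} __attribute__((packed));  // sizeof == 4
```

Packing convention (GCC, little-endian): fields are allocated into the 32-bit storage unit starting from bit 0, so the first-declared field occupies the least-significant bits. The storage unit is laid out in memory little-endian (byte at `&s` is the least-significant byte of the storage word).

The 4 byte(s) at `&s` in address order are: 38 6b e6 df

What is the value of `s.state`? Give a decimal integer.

[0]=0x38 [1]=0x6b [2]=0xe6 [3]=0xdf (little-endian) → word 0xdfe66b38
type [0+:1] = (word>>0) & 0x1 = 0
tag [1+:2] = (word>>1) & 0x3 = 0
state [3+:4] = (word>>3) & 0xf = 7  ←
bank [7+:25] = (word>>7) & 0x1ffffff = 29347030
state signed 4b, MSB=0: value = 7

7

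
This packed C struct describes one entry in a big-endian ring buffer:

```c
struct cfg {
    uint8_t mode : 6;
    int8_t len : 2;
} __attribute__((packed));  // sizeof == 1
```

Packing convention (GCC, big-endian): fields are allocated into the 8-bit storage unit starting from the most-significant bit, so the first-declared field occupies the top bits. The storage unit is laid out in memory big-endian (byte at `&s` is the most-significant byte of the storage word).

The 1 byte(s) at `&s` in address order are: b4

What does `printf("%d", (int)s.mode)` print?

[0]=0xb4 (big-endian) → word 0xb4
mode:6 @ bit 2 → (0xb4>>2)&0x3f = 0x2d  ←
len:2 @ bit 0 → (0xb4>>0)&0x3 = 0x0

45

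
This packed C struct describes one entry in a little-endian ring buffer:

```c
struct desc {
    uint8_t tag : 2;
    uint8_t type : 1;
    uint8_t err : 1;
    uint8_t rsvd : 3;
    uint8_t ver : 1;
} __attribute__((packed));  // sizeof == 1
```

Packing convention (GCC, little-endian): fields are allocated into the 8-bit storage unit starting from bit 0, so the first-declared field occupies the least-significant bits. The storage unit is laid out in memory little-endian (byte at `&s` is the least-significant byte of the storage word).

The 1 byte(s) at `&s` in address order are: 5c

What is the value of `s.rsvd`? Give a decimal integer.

5

[0]=0x5c (little-endian) → word 0x5c
tag:2 @ bit 0 → (0x5c>>0)&0x3 = 0x0
type:1 @ bit 2 → (0x5c>>2)&0x1 = 0x1
err:1 @ bit 3 → (0x5c>>3)&0x1 = 0x1
rsvd:3 @ bit 4 → (0x5c>>4)&0x7 = 0x5  ←
ver:1 @ bit 7 → (0x5c>>7)&0x1 = 0x0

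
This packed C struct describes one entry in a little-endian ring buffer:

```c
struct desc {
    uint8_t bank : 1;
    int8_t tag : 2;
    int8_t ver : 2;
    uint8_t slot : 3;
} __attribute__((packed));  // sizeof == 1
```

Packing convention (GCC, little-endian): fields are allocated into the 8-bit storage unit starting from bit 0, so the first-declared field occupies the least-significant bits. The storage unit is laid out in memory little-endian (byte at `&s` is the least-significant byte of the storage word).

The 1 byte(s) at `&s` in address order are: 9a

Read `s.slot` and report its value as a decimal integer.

4

[0]=0x9a (little-endian) → word 0x9a
bank:1 @ bit 0 → (0x9a>>0)&0x1 = 0x0
tag:2 @ bit 1 → (0x9a>>1)&0x3 = 0x1
ver:2 @ bit 3 → (0x9a>>3)&0x3 = 0x3
slot:3 @ bit 5 → (0x9a>>5)&0x7 = 0x4  ←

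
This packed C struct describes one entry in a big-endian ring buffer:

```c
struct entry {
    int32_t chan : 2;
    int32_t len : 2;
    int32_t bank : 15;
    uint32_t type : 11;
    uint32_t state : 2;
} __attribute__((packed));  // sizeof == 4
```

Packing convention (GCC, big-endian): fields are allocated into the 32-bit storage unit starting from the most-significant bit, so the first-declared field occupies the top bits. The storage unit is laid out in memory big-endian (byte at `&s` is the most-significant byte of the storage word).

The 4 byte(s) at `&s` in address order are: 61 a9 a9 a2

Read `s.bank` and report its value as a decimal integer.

[0]=0x61 [1]=0xa9 [2]=0xa9 [3]=0xa2 (big-endian) → word 0x61a9a9a2
chan [30+:2] = (word>>30) & 0x3 = 1
len [28+:2] = (word>>28) & 0x3 = 2
bank [13+:15] = (word>>13) & 0x7fff = 3405  ←
type [2+:11] = (word>>2) & 0x7ff = 616
state [0+:2] = (word>>0) & 0x3 = 2
bank signed 15b, MSB=0: value = 3405

3405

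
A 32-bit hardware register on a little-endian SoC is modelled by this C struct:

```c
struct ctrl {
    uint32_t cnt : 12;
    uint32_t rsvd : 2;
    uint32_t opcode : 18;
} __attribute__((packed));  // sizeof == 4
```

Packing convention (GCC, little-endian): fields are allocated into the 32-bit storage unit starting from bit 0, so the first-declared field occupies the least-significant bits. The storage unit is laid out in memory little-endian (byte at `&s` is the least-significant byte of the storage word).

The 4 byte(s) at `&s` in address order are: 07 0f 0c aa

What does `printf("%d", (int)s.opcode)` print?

174128

[0]=0x07 [1]=0x0f [2]=0x0c [3]=0xaa (little-endian) → word 0xaa0c0f07
cnt [0+:12] = (word>>0) & 0xfff = 3847
rsvd [12+:2] = (word>>12) & 0x3 = 0
opcode [14+:18] = (word>>14) & 0x3ffff = 174128  ←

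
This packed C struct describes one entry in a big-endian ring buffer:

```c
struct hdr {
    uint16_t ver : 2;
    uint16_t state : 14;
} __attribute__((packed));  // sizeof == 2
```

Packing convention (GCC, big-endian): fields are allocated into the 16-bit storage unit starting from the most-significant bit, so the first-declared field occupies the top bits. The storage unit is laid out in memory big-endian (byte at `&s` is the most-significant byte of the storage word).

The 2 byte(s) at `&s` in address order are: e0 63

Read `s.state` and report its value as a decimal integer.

8291

[0]=0xe0 [1]=0x63 (big-endian) → word 0xe063
ver [14+:2] = (word>>14) & 0x3 = 3
state [0+:14] = (word>>0) & 0x3fff = 8291  ←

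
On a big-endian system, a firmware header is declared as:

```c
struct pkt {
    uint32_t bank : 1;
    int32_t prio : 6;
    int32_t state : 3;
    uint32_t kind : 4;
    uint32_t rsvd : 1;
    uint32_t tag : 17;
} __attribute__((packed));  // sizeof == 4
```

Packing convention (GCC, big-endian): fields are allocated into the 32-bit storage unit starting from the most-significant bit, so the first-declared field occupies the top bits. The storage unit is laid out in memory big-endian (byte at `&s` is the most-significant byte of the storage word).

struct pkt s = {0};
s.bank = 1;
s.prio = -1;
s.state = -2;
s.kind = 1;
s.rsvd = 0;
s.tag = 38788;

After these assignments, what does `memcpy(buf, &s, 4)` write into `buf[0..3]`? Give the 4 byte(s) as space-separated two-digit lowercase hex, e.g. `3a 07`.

ff 84 97 84

bank (1b) val=1 bits=0x1 at bit 31: 0x80000000
prio (6b) val=-1 bits=0x3f at bit 25: 0xfe000000
state (3b) val=-2 bits=0x6 at bit 22: 0xff800000
kind (4b) val=1 bits=0x1 at bit 18: 0xff840000
rsvd (1b) val=0 bits=0x0 at bit 17: 0xff840000
tag (17b) val=38788 bits=0x9784 at bit 0: 0xff849784
word = 0xff849784 → big-endian bytes:
  [0]=0xff  [1]=0x84  [2]=0x97  [3]=0x84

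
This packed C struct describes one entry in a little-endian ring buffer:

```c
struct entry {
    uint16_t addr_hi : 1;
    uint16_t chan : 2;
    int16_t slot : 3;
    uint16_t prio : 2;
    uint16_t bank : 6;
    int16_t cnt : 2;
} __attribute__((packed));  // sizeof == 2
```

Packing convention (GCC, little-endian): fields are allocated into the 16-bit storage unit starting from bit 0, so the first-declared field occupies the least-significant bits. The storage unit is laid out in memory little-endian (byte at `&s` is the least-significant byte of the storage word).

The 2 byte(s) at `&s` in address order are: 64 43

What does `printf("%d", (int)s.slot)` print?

-4

[0]=0x64 [1]=0x43 (little-endian) → word 0x4364
addr_hi [0+:1] = (word>>0) & 0x1 = 0
chan [1+:2] = (word>>1) & 0x3 = 2
slot [3+:3] = (word>>3) & 0x7 = 4  ←
prio [6+:2] = (word>>6) & 0x3 = 1
bank [8+:6] = (word>>8) & 0x3f = 3
cnt [14+:2] = (word>>14) & 0x3 = 1
slot signed 3b, MSB=1: 4 - 8 = -4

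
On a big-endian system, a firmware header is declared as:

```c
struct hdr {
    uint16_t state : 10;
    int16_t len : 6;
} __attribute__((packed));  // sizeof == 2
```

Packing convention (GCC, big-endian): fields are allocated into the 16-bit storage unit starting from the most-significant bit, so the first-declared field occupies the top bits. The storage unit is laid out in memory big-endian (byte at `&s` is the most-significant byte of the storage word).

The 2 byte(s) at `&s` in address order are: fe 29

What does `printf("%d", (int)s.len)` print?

[0]=0xfe [1]=0x29 (big-endian) → word 0xfe29
state [6+:10] = (word>>6) & 0x3ff = 1016
len [0+:6] = (word>>0) & 0x3f = 41  ←
len signed 6b, MSB=1: 41 - 64 = -23

-23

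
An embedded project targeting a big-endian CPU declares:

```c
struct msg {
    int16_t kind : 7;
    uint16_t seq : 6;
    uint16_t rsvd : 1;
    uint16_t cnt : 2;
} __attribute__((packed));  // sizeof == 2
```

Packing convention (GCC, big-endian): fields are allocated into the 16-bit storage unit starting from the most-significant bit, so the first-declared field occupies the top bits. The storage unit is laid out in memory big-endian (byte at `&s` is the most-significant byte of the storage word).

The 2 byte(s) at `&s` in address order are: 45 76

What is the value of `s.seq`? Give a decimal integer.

46

[0]=0x45 [1]=0x76 (big-endian) → word 0x4576
kind:7 @ bit 9 → (0x4576>>9)&0x7f = 0x22
seq:6 @ bit 3 → (0x4576>>3)&0x3f = 0x2e  ←
rsvd:1 @ bit 2 → (0x4576>>2)&0x1 = 0x1
cnt:2 @ bit 0 → (0x4576>>0)&0x3 = 0x2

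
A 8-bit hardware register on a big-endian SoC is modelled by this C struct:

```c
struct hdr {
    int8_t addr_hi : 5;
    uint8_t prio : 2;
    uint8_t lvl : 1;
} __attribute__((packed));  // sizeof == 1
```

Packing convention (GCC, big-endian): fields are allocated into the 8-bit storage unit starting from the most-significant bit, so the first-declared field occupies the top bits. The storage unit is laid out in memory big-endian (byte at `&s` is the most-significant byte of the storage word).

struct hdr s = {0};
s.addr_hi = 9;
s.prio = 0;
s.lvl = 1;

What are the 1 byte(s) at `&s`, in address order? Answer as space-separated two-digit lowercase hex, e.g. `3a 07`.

49

addr_hi:5 = 9 → 0x9 << 3 → word 0x48
prio:2 = 0 → 0x0 << 1 → word 0x48
lvl:1 = 1 → 0x1 << 0 → word 0x49
word = 0x49 → big-endian bytes:
  [0]=0x49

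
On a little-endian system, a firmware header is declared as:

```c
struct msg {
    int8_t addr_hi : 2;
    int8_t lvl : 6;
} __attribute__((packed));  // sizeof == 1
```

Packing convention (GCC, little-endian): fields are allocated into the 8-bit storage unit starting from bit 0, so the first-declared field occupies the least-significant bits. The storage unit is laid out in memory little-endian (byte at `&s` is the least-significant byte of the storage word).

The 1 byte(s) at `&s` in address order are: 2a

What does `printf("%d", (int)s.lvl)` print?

10

[0]=0x2a (little-endian) → word 0x2a
addr_hi [0+:2] = (word>>0) & 0x3 = 2
lvl [2+:6] = (word>>2) & 0x3f = 10  ←
lvl signed 6b, MSB=0: value = 10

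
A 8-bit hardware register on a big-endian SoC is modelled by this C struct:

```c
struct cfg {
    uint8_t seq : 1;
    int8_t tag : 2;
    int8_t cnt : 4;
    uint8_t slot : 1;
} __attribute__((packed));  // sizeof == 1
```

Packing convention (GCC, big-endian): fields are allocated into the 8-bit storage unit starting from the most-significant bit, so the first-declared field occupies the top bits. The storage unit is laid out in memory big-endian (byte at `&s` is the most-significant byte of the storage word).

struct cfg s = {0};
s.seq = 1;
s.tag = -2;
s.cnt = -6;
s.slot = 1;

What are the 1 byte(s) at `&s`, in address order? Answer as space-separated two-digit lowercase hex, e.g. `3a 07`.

seq (1b) val=1 bits=0x1 at bit 7: 0x80
tag (2b) val=-2 bits=0x2 at bit 5: 0xc0
cnt (4b) val=-6 bits=0xa at bit 1: 0xd4
slot (1b) val=1 bits=0x1 at bit 0: 0xd5
word = 0xd5 → big-endian bytes:
  [0]=0xd5

d5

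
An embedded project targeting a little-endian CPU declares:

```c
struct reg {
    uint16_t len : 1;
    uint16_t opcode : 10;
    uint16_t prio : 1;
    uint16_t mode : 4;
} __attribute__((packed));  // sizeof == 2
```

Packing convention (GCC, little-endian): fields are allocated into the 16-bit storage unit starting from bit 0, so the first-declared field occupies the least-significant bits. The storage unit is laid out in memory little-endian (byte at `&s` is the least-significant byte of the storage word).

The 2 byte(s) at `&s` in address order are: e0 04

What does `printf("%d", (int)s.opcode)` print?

[0]=0xe0 [1]=0x04 (little-endian) → word 0x04e0
len [0+:1] = (word>>0) & 0x1 = 0
opcode [1+:10] = (word>>1) & 0x3ff = 624  ←
prio [11+:1] = (word>>11) & 0x1 = 0
mode [12+:4] = (word>>12) & 0xf = 0

624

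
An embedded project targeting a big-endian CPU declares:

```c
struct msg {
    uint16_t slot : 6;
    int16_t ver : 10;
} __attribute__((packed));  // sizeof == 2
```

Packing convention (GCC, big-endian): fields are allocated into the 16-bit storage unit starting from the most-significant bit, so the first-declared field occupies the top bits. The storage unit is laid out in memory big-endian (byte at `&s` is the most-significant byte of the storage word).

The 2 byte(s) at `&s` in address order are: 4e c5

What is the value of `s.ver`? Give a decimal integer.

[0]=0x4e [1]=0xc5 (big-endian) → word 0x4ec5
slot [10+:6] = (word>>10) & 0x3f = 19
ver [0+:10] = (word>>0) & 0x3ff = 709  ←
ver signed 10b, MSB=1: 709 - 1024 = -315

-315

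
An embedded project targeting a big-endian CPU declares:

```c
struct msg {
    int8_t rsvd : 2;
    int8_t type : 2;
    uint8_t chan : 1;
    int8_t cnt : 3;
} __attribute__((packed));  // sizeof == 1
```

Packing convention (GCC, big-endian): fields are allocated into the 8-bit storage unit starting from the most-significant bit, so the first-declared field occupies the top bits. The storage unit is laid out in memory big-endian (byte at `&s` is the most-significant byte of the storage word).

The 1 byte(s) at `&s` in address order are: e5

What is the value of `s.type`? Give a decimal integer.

[0]=0xe5 (big-endian) → word 0xe5
rsvd [6+:2] = (word>>6) & 0x3 = 3
type [4+:2] = (word>>4) & 0x3 = 2  ←
chan [3+:1] = (word>>3) & 0x1 = 0
cnt [0+:3] = (word>>0) & 0x7 = 5
type signed 2b, MSB=1: 2 - 4 = -2

-2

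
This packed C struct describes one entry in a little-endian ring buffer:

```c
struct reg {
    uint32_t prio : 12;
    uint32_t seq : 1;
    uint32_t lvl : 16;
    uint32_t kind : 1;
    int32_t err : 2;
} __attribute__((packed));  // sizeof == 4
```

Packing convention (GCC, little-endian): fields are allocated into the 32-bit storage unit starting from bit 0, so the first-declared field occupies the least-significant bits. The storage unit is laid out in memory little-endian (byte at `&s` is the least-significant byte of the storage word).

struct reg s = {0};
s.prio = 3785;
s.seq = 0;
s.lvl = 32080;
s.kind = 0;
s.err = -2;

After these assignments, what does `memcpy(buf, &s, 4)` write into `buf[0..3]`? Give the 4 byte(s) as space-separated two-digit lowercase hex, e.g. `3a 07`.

prio:12 = 3785 → 0xec9 << 0 → word 0x00000ec9
seq:1 = 0 → 0x0 << 12 → word 0x00000ec9
lvl:16 = 32080 → 0x7d50 << 13 → word 0x0faa0ec9
kind:1 = 0 → 0x0 << 29 → word 0x0faa0ec9
err:2 = -2 → 0x2 << 30 → word 0x8faa0ec9
word = 0x8faa0ec9 → little-endian bytes:
  [0]=0xc9  [1]=0x0e  [2]=0xaa  [3]=0x8f

c9 0e aa 8f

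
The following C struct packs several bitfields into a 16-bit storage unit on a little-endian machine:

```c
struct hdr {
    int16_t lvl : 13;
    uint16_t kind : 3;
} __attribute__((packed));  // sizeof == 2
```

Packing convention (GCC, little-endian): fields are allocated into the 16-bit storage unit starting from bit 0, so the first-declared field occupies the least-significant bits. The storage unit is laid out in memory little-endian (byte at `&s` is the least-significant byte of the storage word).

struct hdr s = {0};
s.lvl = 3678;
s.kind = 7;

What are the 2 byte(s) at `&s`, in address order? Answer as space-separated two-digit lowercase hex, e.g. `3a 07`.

5e ee

lvl:13 = 3678 → 0xe5e << 0 → word 0x0e5e
kind:3 = 7 → 0x7 << 13 → word 0xee5e
word = 0xee5e → little-endian bytes:
  [0]=0x5e  [1]=0xee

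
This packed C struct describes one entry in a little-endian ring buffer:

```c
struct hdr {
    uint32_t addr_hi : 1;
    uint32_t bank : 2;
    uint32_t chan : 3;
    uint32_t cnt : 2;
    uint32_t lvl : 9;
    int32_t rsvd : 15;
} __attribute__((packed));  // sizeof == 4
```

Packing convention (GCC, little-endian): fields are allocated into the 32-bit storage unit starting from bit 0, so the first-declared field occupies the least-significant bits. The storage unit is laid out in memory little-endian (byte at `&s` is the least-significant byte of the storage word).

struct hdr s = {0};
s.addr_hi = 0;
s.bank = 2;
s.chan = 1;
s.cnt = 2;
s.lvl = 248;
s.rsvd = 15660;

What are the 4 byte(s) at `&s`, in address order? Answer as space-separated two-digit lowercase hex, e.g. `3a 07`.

8c f8 58 7a

addr_hi:1 = 0 → 0x0 << 0 → word 0x00000000
bank:2 = 2 → 0x2 << 1 → word 0x00000004
chan:3 = 1 → 0x1 << 3 → word 0x0000000c
cnt:2 = 2 → 0x2 << 6 → word 0x0000008c
lvl:9 = 248 → 0xf8 << 8 → word 0x0000f88c
rsvd:15 = 15660 → 0x3d2c << 17 → word 0x7a58f88c
word = 0x7a58f88c → little-endian bytes:
  [0]=0x8c  [1]=0xf8  [2]=0x58  [3]=0x7a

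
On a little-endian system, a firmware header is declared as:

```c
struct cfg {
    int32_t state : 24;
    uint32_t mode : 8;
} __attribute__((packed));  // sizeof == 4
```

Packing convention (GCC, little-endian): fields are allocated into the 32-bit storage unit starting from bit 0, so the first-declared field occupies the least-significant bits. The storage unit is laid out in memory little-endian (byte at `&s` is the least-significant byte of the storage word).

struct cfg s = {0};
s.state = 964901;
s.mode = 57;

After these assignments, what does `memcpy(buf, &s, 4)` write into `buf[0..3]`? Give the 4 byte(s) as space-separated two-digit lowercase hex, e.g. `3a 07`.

25 b9 0e 39

state:24 = 964901 → 0xeb925 << 0 → word 0x000eb925
mode:8 = 57 → 0x39 << 24 → word 0x390eb925
word = 0x390eb925 → little-endian bytes:
  [0]=0x25  [1]=0xb9  [2]=0x0e  [3]=0x39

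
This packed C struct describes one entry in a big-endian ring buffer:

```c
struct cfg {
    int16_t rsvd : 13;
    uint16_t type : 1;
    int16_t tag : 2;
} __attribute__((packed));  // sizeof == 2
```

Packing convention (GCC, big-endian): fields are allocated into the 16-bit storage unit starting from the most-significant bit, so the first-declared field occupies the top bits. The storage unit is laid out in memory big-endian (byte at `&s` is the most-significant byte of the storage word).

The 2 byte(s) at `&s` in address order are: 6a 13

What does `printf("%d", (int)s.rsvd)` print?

[0]=0x6a [1]=0x13 (big-endian) → word 0x6a13
rsvd:13 @ bit 3 → (0x6a13>>3)&0x1fff = 0xd42  ←
type:1 @ bit 2 → (0x6a13>>2)&0x1 = 0x0
tag:2 @ bit 0 → (0x6a13>>0)&0x3 = 0x3
rsvd signed 13b, MSB=0: value = 3394

3394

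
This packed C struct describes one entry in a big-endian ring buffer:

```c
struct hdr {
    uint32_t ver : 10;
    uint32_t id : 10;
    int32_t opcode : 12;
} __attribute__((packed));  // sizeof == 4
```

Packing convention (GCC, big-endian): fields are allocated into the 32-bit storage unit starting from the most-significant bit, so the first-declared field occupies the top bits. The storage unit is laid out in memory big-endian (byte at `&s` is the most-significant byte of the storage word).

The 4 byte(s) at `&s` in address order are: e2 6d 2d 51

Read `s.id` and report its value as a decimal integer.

[0]=0xe2 [1]=0x6d [2]=0x2d [3]=0x51 (big-endian) → word 0xe26d2d51
ver:10 @ bit 22 → (0xe26d2d51>>22)&0x3ff = 0x389
id:10 @ bit 12 → (0xe26d2d51>>12)&0x3ff = 0x2d2  ←
opcode:12 @ bit 0 → (0xe26d2d51>>0)&0xfff = 0xd51

722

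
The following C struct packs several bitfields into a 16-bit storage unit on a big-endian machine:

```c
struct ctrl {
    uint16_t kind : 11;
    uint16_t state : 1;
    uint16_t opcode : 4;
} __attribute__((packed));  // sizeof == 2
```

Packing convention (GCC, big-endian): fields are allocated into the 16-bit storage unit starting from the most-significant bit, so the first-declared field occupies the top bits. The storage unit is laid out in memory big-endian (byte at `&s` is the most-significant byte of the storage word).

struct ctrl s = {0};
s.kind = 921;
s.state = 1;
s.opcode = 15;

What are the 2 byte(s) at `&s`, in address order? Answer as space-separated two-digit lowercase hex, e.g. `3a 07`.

73 3f

[5+:11] kind=921 & 0x7ff = 0x399; word=0x7320
[4+:1] state=1 & 0x1 = 0x1; word=0x7330
[0+:4] opcode=15 & 0xf = 0xf; word=0x733f
word = 0x733f → big-endian bytes:
  [0]=0x73  [1]=0x3f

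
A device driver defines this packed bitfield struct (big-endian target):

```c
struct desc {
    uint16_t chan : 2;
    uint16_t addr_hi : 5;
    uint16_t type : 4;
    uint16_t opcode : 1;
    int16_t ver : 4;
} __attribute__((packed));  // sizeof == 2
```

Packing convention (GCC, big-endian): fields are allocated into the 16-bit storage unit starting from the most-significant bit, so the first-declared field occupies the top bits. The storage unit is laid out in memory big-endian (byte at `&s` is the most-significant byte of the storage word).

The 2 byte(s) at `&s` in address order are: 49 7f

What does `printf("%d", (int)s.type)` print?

[0]=0x49 [1]=0x7f (big-endian) → word 0x497f
chan:2 @ bit 14 → (0x497f>>14)&0x3 = 0x1
addr_hi:5 @ bit 9 → (0x497f>>9)&0x1f = 0x4
type:4 @ bit 5 → (0x497f>>5)&0xf = 0xb  ←
opcode:1 @ bit 4 → (0x497f>>4)&0x1 = 0x1
ver:4 @ bit 0 → (0x497f>>0)&0xf = 0xf

11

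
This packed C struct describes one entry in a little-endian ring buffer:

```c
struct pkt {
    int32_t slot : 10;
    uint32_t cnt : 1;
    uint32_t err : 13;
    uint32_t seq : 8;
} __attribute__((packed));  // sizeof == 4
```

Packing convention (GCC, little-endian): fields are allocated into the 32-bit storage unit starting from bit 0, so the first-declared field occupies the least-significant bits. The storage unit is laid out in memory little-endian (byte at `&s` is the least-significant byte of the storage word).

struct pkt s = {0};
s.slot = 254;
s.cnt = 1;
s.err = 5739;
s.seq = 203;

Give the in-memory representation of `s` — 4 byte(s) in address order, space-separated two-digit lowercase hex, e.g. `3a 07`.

fe 5c b3 cb

slot (10b) val=254 bits=0xfe at bit 0: 0x000000fe
cnt (1b) val=1 bits=0x1 at bit 10: 0x000004fe
err (13b) val=5739 bits=0x166b at bit 11: 0x00b35cfe
seq (8b) val=203 bits=0xcb at bit 24: 0xcbb35cfe
word = 0xcbb35cfe → little-endian bytes:
  [0]=0xfe  [1]=0x5c  [2]=0xb3  [3]=0xcb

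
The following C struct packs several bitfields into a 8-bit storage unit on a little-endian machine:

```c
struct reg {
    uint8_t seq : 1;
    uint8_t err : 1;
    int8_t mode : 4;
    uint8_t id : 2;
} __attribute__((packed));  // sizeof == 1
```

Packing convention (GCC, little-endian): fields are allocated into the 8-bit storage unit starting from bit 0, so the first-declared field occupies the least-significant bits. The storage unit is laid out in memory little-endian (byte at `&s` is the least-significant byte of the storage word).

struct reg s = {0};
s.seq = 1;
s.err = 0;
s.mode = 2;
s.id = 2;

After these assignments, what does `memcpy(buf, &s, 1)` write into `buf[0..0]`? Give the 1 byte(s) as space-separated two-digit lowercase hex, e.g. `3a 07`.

seq (1b) val=1 bits=0x1 at bit 0: 0x01
err (1b) val=0 bits=0x0 at bit 1: 0x01
mode (4b) val=2 bits=0x2 at bit 2: 0x09
id (2b) val=2 bits=0x2 at bit 6: 0x89
word = 0x89 → little-endian bytes:
  [0]=0x89

89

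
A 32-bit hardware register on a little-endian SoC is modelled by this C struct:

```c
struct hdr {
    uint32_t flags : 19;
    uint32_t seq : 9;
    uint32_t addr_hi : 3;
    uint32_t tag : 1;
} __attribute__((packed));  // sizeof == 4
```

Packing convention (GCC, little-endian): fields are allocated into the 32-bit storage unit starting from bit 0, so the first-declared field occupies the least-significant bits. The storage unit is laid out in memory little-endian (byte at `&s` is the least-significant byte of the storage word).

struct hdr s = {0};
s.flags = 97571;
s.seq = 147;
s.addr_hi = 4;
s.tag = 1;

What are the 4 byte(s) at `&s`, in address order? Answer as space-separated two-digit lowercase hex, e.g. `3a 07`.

flags (19b) val=97571 bits=0x17d23 at bit 0: 0x00017d23
seq (9b) val=147 bits=0x93 at bit 19: 0x04997d23
addr_hi (3b) val=4 bits=0x4 at bit 28: 0x44997d23
tag (1b) val=1 bits=0x1 at bit 31: 0xc4997d23
word = 0xc4997d23 → little-endian bytes:
  [0]=0x23  [1]=0x7d  [2]=0x99  [3]=0xc4

23 7d 99 c4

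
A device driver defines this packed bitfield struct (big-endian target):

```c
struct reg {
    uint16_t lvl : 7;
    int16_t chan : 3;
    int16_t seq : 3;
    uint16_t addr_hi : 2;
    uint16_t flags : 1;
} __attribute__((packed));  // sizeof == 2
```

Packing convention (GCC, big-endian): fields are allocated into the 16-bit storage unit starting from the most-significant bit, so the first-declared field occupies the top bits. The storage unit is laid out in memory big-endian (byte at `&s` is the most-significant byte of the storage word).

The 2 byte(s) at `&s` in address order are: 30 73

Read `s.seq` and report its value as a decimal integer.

[0]=0x30 [1]=0x73 (big-endian) → word 0x3073
lvl [9+:7] = (word>>9) & 0x7f = 24
chan [6+:3] = (word>>6) & 0x7 = 1
seq [3+:3] = (word>>3) & 0x7 = 6  ←
addr_hi [1+:2] = (word>>1) & 0x3 = 1
flags [0+:1] = (word>>0) & 0x1 = 1
seq signed 3b, MSB=1: 6 - 8 = -2

-2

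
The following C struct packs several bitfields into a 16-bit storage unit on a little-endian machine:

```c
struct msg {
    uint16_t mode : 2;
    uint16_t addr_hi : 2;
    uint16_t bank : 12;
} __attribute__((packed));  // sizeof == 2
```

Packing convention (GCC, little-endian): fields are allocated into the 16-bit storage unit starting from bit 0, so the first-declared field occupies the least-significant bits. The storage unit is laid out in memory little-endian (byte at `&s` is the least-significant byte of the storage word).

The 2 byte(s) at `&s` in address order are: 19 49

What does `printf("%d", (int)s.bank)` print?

[0]=0x19 [1]=0x49 (little-endian) → word 0x4919
mode:2 @ bit 0 → (0x4919>>0)&0x3 = 0x1
addr_hi:2 @ bit 2 → (0x4919>>2)&0x3 = 0x2
bank:12 @ bit 4 → (0x4919>>4)&0xfff = 0x491  ←

1169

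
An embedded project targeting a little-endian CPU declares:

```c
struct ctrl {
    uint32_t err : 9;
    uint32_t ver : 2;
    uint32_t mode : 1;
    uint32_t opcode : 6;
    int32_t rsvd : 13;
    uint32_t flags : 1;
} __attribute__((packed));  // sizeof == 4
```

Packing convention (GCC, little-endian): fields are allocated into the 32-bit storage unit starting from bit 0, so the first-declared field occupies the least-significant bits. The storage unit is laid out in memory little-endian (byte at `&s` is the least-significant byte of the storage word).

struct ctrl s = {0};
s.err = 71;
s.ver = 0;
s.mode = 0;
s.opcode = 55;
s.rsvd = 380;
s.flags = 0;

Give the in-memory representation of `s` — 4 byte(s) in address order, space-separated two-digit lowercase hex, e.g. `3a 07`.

47 70 f3 05

err (9b) val=71 bits=0x47 at bit 0: 0x00000047
ver (2b) val=0 bits=0x0 at bit 9: 0x00000047
mode (1b) val=0 bits=0x0 at bit 11: 0x00000047
opcode (6b) val=55 bits=0x37 at bit 12: 0x00037047
rsvd (13b) val=380 bits=0x17c at bit 18: 0x05f37047
flags (1b) val=0 bits=0x0 at bit 31: 0x05f37047
word = 0x05f37047 → little-endian bytes:
  [0]=0x47  [1]=0x70  [2]=0xf3  [3]=0x05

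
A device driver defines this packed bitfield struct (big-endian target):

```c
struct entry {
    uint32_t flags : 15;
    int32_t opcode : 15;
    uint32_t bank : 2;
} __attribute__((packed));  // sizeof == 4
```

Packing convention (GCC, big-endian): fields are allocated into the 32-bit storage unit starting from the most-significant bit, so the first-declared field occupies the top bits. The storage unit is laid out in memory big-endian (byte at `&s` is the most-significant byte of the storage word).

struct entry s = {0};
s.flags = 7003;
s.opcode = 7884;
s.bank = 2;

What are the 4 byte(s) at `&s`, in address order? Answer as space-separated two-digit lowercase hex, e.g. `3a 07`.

flags:15 = 7003 → 0x1b5b << 17 → word 0x36b60000
opcode:15 = 7884 → 0x1ecc << 2 → word 0x36b67b30
bank:2 = 2 → 0x2 << 0 → word 0x36b67b32
word = 0x36b67b32 → big-endian bytes:
  [0]=0x36  [1]=0xb6  [2]=0x7b  [3]=0x32

36 b6 7b 32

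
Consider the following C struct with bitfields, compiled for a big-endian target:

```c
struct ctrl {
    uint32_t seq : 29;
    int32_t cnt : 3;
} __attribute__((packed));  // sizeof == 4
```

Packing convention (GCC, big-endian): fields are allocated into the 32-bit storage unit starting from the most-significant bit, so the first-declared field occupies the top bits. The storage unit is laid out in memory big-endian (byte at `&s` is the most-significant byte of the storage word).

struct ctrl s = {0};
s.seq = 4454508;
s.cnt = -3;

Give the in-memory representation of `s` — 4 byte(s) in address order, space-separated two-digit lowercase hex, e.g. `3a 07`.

02 1f c3 65

[3+:29] seq=4454508 & 0x1fffffff = 0x43f86c; word=0x021fc360
[0+:3] cnt=-3 & 0x7 = 0x5; word=0x021fc365
word = 0x021fc365 → big-endian bytes:
  [0]=0x02  [1]=0x1f  [2]=0xc3  [3]=0x65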